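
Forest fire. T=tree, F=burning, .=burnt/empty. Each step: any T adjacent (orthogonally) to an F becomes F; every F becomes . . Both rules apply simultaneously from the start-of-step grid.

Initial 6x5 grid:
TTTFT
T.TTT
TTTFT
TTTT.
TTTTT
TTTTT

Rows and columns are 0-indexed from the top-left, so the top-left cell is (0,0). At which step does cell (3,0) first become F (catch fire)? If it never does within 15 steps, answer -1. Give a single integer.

Step 1: cell (3,0)='T' (+6 fires, +2 burnt)
Step 2: cell (3,0)='T' (+6 fires, +6 burnt)
Step 3: cell (3,0)='T' (+6 fires, +6 burnt)
Step 4: cell (3,0)='F' (+5 fires, +6 burnt)
  -> target ignites at step 4
Step 5: cell (3,0)='.' (+2 fires, +5 burnt)
Step 6: cell (3,0)='.' (+1 fires, +2 burnt)
Step 7: cell (3,0)='.' (+0 fires, +1 burnt)
  fire out at step 7

4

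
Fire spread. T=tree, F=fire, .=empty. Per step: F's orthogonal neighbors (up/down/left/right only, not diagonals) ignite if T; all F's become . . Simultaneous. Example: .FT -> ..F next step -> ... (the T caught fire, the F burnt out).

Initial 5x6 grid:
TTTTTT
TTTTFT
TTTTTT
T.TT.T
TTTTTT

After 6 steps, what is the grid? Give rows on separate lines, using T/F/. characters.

Step 1: 4 trees catch fire, 1 burn out
  TTTTFT
  TTTF.F
  TTTTFT
  T.TT.T
  TTTTTT
Step 2: 5 trees catch fire, 4 burn out
  TTTF.F
  TTF...
  TTTF.F
  T.TT.T
  TTTTTT
Step 3: 5 trees catch fire, 5 burn out
  TTF...
  TF....
  TTF...
  T.TF.F
  TTTTTT
Step 4: 6 trees catch fire, 5 burn out
  TF....
  F.....
  TF....
  T.F...
  TTTFTF
Step 5: 4 trees catch fire, 6 burn out
  F.....
  ......
  F.....
  T.....
  TTF.F.
Step 6: 2 trees catch fire, 4 burn out
  ......
  ......
  ......
  F.....
  TF....

......
......
......
F.....
TF....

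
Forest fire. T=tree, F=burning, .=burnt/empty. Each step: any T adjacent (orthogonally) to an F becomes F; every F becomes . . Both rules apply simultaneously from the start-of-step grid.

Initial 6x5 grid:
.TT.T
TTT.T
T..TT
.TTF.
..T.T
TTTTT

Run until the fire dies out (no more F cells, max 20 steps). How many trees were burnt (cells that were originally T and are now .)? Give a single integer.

Answer: 13

Derivation:
Step 1: +2 fires, +1 burnt (F count now 2)
Step 2: +3 fires, +2 burnt (F count now 3)
Step 3: +2 fires, +3 burnt (F count now 2)
Step 4: +3 fires, +2 burnt (F count now 3)
Step 5: +2 fires, +3 burnt (F count now 2)
Step 6: +1 fires, +2 burnt (F count now 1)
Step 7: +0 fires, +1 burnt (F count now 0)
Fire out after step 7
Initially T: 19, now '.': 24
Total burnt (originally-T cells now '.'): 13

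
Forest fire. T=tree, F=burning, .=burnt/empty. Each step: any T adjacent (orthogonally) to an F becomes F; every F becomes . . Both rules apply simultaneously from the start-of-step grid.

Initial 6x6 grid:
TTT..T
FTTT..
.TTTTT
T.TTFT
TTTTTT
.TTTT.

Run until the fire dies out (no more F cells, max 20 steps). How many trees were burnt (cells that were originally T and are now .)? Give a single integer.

Answer: 25

Derivation:
Step 1: +6 fires, +2 burnt (F count now 6)
Step 2: +9 fires, +6 burnt (F count now 9)
Step 3: +5 fires, +9 burnt (F count now 5)
Step 4: +2 fires, +5 burnt (F count now 2)
Step 5: +2 fires, +2 burnt (F count now 2)
Step 6: +1 fires, +2 burnt (F count now 1)
Step 7: +0 fires, +1 burnt (F count now 0)
Fire out after step 7
Initially T: 26, now '.': 35
Total burnt (originally-T cells now '.'): 25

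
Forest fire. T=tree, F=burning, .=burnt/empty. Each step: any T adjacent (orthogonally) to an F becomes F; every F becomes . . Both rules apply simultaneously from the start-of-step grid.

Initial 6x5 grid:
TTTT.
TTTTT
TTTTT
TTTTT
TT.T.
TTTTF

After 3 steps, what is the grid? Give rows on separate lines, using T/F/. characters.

Step 1: 1 trees catch fire, 1 burn out
  TTTT.
  TTTTT
  TTTTT
  TTTTT
  TT.T.
  TTTF.
Step 2: 2 trees catch fire, 1 burn out
  TTTT.
  TTTTT
  TTTTT
  TTTTT
  TT.F.
  TTF..
Step 3: 2 trees catch fire, 2 burn out
  TTTT.
  TTTTT
  TTTTT
  TTTFT
  TT...
  TF...

TTTT.
TTTTT
TTTTT
TTTFT
TT...
TF...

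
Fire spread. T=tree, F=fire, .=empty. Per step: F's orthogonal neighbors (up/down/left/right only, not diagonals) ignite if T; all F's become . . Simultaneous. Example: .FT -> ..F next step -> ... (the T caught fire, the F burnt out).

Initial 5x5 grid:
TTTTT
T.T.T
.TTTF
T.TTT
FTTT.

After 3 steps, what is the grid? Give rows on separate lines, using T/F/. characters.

Step 1: 5 trees catch fire, 2 burn out
  TTTTT
  T.T.F
  .TTF.
  F.TTF
  .FTT.
Step 2: 4 trees catch fire, 5 burn out
  TTTTF
  T.T..
  .TF..
  ..TF.
  ..FT.
Step 3: 5 trees catch fire, 4 burn out
  TTTF.
  T.F..
  .F...
  ..F..
  ...F.

TTTF.
T.F..
.F...
..F..
...F.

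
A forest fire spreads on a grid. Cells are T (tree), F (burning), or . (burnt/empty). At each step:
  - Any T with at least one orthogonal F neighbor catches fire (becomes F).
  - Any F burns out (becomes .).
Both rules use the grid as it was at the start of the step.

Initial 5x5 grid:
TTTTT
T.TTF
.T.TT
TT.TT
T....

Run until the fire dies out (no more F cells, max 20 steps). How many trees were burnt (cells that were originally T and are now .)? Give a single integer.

Answer: 12

Derivation:
Step 1: +3 fires, +1 burnt (F count now 3)
Step 2: +4 fires, +3 burnt (F count now 4)
Step 3: +2 fires, +4 burnt (F count now 2)
Step 4: +1 fires, +2 burnt (F count now 1)
Step 5: +1 fires, +1 burnt (F count now 1)
Step 6: +1 fires, +1 burnt (F count now 1)
Step 7: +0 fires, +1 burnt (F count now 0)
Fire out after step 7
Initially T: 16, now '.': 21
Total burnt (originally-T cells now '.'): 12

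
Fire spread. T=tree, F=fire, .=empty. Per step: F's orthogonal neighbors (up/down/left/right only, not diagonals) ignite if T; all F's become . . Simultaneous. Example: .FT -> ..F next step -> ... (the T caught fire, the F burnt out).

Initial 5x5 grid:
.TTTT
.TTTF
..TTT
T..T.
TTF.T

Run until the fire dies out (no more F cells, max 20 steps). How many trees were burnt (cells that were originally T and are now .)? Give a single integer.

Step 1: +4 fires, +2 burnt (F count now 4)
Step 2: +4 fires, +4 burnt (F count now 4)
Step 3: +5 fires, +4 burnt (F count now 5)
Step 4: +1 fires, +5 burnt (F count now 1)
Step 5: +0 fires, +1 burnt (F count now 0)
Fire out after step 5
Initially T: 15, now '.': 24
Total burnt (originally-T cells now '.'): 14

Answer: 14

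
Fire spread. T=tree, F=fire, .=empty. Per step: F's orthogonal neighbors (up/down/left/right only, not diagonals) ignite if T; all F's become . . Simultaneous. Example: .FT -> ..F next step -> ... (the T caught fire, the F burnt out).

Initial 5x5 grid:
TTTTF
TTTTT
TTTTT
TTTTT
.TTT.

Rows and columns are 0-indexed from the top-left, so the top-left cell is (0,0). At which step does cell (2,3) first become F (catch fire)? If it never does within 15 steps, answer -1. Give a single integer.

Step 1: cell (2,3)='T' (+2 fires, +1 burnt)
Step 2: cell (2,3)='T' (+3 fires, +2 burnt)
Step 3: cell (2,3)='F' (+4 fires, +3 burnt)
  -> target ignites at step 3
Step 4: cell (2,3)='.' (+4 fires, +4 burnt)
Step 5: cell (2,3)='.' (+4 fires, +4 burnt)
Step 6: cell (2,3)='.' (+3 fires, +4 burnt)
Step 7: cell (2,3)='.' (+2 fires, +3 burnt)
Step 8: cell (2,3)='.' (+0 fires, +2 burnt)
  fire out at step 8

3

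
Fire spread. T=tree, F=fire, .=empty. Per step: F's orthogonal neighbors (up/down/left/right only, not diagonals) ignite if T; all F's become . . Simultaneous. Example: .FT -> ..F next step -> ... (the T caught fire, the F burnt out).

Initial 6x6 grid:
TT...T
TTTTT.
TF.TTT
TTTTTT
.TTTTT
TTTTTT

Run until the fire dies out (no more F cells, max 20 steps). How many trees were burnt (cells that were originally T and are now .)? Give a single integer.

Step 1: +3 fires, +1 burnt (F count now 3)
Step 2: +6 fires, +3 burnt (F count now 6)
Step 3: +5 fires, +6 burnt (F count now 5)
Step 4: +6 fires, +5 burnt (F count now 6)
Step 5: +4 fires, +6 burnt (F count now 4)
Step 6: +3 fires, +4 burnt (F count now 3)
Step 7: +1 fires, +3 burnt (F count now 1)
Step 8: +0 fires, +1 burnt (F count now 0)
Fire out after step 8
Initially T: 29, now '.': 35
Total burnt (originally-T cells now '.'): 28

Answer: 28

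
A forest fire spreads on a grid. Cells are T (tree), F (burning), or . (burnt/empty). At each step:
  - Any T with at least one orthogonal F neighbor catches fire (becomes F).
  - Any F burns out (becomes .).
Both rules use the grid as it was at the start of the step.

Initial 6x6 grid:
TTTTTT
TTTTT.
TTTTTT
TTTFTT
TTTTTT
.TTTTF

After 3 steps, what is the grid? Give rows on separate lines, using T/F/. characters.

Step 1: 6 trees catch fire, 2 burn out
  TTTTTT
  TTTTT.
  TTTFTT
  TTF.FT
  TTTFTF
  .TTTF.
Step 2: 8 trees catch fire, 6 burn out
  TTTTTT
  TTTFT.
  TTF.FT
  TF...F
  TTF.F.
  .TTF..
Step 3: 8 trees catch fire, 8 burn out
  TTTFTT
  TTF.F.
  TF...F
  F.....
  TF....
  .TF...

TTTFTT
TTF.F.
TF...F
F.....
TF....
.TF...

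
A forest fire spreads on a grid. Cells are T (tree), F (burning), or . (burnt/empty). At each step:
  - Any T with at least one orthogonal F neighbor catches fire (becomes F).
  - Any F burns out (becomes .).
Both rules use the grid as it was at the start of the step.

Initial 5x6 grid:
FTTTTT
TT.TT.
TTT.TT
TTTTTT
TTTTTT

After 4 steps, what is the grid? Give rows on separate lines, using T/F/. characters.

Step 1: 2 trees catch fire, 1 burn out
  .FTTTT
  FT.TT.
  TTT.TT
  TTTTTT
  TTTTTT
Step 2: 3 trees catch fire, 2 burn out
  ..FTTT
  .F.TT.
  FTT.TT
  TTTTTT
  TTTTTT
Step 3: 3 trees catch fire, 3 burn out
  ...FTT
  ...TT.
  .FT.TT
  FTTTTT
  TTTTTT
Step 4: 5 trees catch fire, 3 burn out
  ....FT
  ...FT.
  ..F.TT
  .FTTTT
  FTTTTT

....FT
...FT.
..F.TT
.FTTTT
FTTTTT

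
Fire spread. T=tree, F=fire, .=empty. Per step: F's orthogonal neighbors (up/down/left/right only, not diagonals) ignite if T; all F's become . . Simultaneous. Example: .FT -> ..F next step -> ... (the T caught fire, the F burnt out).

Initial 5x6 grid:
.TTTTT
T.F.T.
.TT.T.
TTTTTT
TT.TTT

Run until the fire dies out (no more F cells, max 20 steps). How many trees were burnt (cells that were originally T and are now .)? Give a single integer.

Step 1: +2 fires, +1 burnt (F count now 2)
Step 2: +4 fires, +2 burnt (F count now 4)
Step 3: +3 fires, +4 burnt (F count now 3)
Step 4: +6 fires, +3 burnt (F count now 6)
Step 5: +4 fires, +6 burnt (F count now 4)
Step 6: +1 fires, +4 burnt (F count now 1)
Step 7: +0 fires, +1 burnt (F count now 0)
Fire out after step 7
Initially T: 21, now '.': 29
Total burnt (originally-T cells now '.'): 20

Answer: 20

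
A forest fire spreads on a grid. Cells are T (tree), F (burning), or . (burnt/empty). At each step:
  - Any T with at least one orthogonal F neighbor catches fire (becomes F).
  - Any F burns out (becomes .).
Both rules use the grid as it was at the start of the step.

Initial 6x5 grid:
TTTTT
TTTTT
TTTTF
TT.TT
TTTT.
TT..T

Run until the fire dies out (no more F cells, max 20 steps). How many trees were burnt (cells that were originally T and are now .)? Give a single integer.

Answer: 24

Derivation:
Step 1: +3 fires, +1 burnt (F count now 3)
Step 2: +4 fires, +3 burnt (F count now 4)
Step 3: +4 fires, +4 burnt (F count now 4)
Step 4: +5 fires, +4 burnt (F count now 5)
Step 5: +4 fires, +5 burnt (F count now 4)
Step 6: +3 fires, +4 burnt (F count now 3)
Step 7: +1 fires, +3 burnt (F count now 1)
Step 8: +0 fires, +1 burnt (F count now 0)
Fire out after step 8
Initially T: 25, now '.': 29
Total burnt (originally-T cells now '.'): 24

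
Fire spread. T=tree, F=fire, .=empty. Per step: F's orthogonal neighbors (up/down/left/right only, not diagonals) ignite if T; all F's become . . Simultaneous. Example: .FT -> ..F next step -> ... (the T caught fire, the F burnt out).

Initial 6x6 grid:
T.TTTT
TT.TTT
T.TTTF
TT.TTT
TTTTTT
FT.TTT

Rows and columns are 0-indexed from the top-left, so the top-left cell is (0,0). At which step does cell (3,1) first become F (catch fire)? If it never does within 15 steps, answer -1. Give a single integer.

Step 1: cell (3,1)='T' (+5 fires, +2 burnt)
Step 2: cell (3,1)='T' (+7 fires, +5 burnt)
Step 3: cell (3,1)='F' (+9 fires, +7 burnt)
  -> target ignites at step 3
Step 4: cell (3,1)='.' (+4 fires, +9 burnt)
Step 5: cell (3,1)='.' (+4 fires, +4 burnt)
Step 6: cell (3,1)='.' (+0 fires, +4 burnt)
  fire out at step 6

3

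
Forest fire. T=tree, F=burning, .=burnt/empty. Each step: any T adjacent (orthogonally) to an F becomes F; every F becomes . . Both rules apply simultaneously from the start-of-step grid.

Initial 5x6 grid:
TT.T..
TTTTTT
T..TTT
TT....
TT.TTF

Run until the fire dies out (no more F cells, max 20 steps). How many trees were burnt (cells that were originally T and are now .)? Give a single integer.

Answer: 2

Derivation:
Step 1: +1 fires, +1 burnt (F count now 1)
Step 2: +1 fires, +1 burnt (F count now 1)
Step 3: +0 fires, +1 burnt (F count now 0)
Fire out after step 3
Initially T: 19, now '.': 13
Total burnt (originally-T cells now '.'): 2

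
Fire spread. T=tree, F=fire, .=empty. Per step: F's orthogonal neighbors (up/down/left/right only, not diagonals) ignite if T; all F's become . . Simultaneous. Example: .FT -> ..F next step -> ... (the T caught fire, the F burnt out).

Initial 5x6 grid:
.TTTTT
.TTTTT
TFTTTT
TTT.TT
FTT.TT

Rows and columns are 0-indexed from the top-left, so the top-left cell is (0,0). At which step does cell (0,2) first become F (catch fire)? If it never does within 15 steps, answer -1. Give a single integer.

Step 1: cell (0,2)='T' (+6 fires, +2 burnt)
Step 2: cell (0,2)='T' (+5 fires, +6 burnt)
Step 3: cell (0,2)='F' (+3 fires, +5 burnt)
  -> target ignites at step 3
Step 4: cell (0,2)='.' (+4 fires, +3 burnt)
Step 5: cell (0,2)='.' (+4 fires, +4 burnt)
Step 6: cell (0,2)='.' (+2 fires, +4 burnt)
Step 7: cell (0,2)='.' (+0 fires, +2 burnt)
  fire out at step 7

3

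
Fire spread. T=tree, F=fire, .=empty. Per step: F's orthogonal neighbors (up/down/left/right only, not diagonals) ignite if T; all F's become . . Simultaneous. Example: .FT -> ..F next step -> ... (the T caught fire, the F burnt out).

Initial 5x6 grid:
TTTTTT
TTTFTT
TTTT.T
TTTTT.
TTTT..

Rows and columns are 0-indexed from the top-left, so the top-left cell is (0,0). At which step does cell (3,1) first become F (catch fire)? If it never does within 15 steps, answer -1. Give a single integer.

Step 1: cell (3,1)='T' (+4 fires, +1 burnt)
Step 2: cell (3,1)='T' (+6 fires, +4 burnt)
Step 3: cell (3,1)='T' (+8 fires, +6 burnt)
Step 4: cell (3,1)='F' (+4 fires, +8 burnt)
  -> target ignites at step 4
Step 5: cell (3,1)='.' (+2 fires, +4 burnt)
Step 6: cell (3,1)='.' (+1 fires, +2 burnt)
Step 7: cell (3,1)='.' (+0 fires, +1 burnt)
  fire out at step 7

4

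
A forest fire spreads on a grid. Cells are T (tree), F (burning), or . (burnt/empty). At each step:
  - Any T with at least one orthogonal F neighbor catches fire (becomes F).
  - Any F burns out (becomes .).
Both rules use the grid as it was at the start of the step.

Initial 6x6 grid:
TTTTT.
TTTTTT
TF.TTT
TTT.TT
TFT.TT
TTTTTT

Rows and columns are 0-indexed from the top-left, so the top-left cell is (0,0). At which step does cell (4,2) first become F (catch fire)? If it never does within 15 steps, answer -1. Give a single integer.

Step 1: cell (4,2)='F' (+6 fires, +2 burnt)
  -> target ignites at step 1
Step 2: cell (4,2)='.' (+7 fires, +6 burnt)
Step 3: cell (4,2)='.' (+4 fires, +7 burnt)
Step 4: cell (4,2)='.' (+4 fires, +4 burnt)
Step 5: cell (4,2)='.' (+5 fires, +4 burnt)
Step 6: cell (4,2)='.' (+3 fires, +5 burnt)
Step 7: cell (4,2)='.' (+1 fires, +3 burnt)
Step 8: cell (4,2)='.' (+0 fires, +1 burnt)
  fire out at step 8

1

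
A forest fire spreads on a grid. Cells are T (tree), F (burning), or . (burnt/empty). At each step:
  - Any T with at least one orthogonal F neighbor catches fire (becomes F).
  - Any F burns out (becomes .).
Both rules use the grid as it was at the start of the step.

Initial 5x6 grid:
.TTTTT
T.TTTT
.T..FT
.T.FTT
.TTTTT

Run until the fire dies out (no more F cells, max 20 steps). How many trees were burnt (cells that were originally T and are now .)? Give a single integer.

Answer: 19

Derivation:
Step 1: +4 fires, +2 burnt (F count now 4)
Step 2: +6 fires, +4 burnt (F count now 6)
Step 3: +5 fires, +6 burnt (F count now 5)
Step 4: +2 fires, +5 burnt (F count now 2)
Step 5: +2 fires, +2 burnt (F count now 2)
Step 6: +0 fires, +2 burnt (F count now 0)
Fire out after step 6
Initially T: 20, now '.': 29
Total burnt (originally-T cells now '.'): 19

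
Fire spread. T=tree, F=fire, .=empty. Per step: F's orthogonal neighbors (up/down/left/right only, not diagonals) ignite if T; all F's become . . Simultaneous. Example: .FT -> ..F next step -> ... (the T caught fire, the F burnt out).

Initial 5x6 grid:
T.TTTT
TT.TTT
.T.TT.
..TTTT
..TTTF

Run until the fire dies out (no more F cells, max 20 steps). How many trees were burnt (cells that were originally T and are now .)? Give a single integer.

Step 1: +2 fires, +1 burnt (F count now 2)
Step 2: +2 fires, +2 burnt (F count now 2)
Step 3: +3 fires, +2 burnt (F count now 3)
Step 4: +3 fires, +3 burnt (F count now 3)
Step 5: +3 fires, +3 burnt (F count now 3)
Step 6: +2 fires, +3 burnt (F count now 2)
Step 7: +1 fires, +2 burnt (F count now 1)
Step 8: +0 fires, +1 burnt (F count now 0)
Fire out after step 8
Initially T: 20, now '.': 26
Total burnt (originally-T cells now '.'): 16

Answer: 16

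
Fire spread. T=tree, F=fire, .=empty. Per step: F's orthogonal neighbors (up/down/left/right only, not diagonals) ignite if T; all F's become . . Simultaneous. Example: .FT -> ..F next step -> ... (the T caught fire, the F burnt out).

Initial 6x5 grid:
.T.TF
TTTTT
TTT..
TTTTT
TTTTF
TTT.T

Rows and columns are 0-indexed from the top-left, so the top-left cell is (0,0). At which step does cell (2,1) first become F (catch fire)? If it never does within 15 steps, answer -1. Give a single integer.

Step 1: cell (2,1)='T' (+5 fires, +2 burnt)
Step 2: cell (2,1)='T' (+3 fires, +5 burnt)
Step 3: cell (2,1)='T' (+4 fires, +3 burnt)
Step 4: cell (2,1)='T' (+5 fires, +4 burnt)
Step 5: cell (2,1)='F' (+5 fires, +5 burnt)
  -> target ignites at step 5
Step 6: cell (2,1)='.' (+1 fires, +5 burnt)
Step 7: cell (2,1)='.' (+0 fires, +1 burnt)
  fire out at step 7

5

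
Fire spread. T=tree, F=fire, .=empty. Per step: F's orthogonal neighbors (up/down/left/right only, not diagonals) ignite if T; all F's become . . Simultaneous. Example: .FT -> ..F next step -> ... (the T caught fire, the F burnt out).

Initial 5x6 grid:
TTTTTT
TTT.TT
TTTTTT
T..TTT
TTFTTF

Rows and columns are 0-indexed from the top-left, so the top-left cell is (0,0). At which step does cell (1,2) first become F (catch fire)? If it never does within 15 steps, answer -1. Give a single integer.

Step 1: cell (1,2)='T' (+4 fires, +2 burnt)
Step 2: cell (1,2)='T' (+4 fires, +4 burnt)
Step 3: cell (1,2)='T' (+4 fires, +4 burnt)
Step 4: cell (1,2)='T' (+4 fires, +4 burnt)
Step 5: cell (1,2)='F' (+4 fires, +4 burnt)
  -> target ignites at step 5
Step 6: cell (1,2)='.' (+4 fires, +4 burnt)
Step 7: cell (1,2)='.' (+1 fires, +4 burnt)
Step 8: cell (1,2)='.' (+0 fires, +1 burnt)
  fire out at step 8

5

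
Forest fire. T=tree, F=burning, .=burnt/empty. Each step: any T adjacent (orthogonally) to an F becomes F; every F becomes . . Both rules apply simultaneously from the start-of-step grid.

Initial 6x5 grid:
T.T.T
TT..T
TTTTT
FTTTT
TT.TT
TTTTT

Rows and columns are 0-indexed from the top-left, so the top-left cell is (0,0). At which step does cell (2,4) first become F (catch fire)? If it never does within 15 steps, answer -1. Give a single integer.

Step 1: cell (2,4)='T' (+3 fires, +1 burnt)
Step 2: cell (2,4)='T' (+5 fires, +3 burnt)
Step 3: cell (2,4)='T' (+5 fires, +5 burnt)
Step 4: cell (2,4)='T' (+4 fires, +5 burnt)
Step 5: cell (2,4)='F' (+3 fires, +4 burnt)
  -> target ignites at step 5
Step 6: cell (2,4)='.' (+2 fires, +3 burnt)
Step 7: cell (2,4)='.' (+1 fires, +2 burnt)
Step 8: cell (2,4)='.' (+0 fires, +1 burnt)
  fire out at step 8

5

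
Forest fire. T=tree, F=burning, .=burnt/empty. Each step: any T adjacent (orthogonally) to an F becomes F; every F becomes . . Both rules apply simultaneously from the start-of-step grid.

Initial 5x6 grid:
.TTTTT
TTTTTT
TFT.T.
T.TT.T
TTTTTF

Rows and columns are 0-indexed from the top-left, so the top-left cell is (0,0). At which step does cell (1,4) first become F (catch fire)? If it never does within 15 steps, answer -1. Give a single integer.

Step 1: cell (1,4)='T' (+5 fires, +2 burnt)
Step 2: cell (1,4)='T' (+6 fires, +5 burnt)
Step 3: cell (1,4)='T' (+5 fires, +6 burnt)
Step 4: cell (1,4)='F' (+3 fires, +5 burnt)
  -> target ignites at step 4
Step 5: cell (1,4)='.' (+3 fires, +3 burnt)
Step 6: cell (1,4)='.' (+1 fires, +3 burnt)
Step 7: cell (1,4)='.' (+0 fires, +1 burnt)
  fire out at step 7

4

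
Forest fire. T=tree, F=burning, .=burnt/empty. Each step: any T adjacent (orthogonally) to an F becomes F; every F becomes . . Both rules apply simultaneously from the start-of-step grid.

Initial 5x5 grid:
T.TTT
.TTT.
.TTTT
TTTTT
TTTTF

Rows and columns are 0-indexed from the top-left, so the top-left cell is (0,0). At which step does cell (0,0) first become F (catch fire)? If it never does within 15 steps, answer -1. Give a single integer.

Step 1: cell (0,0)='T' (+2 fires, +1 burnt)
Step 2: cell (0,0)='T' (+3 fires, +2 burnt)
Step 3: cell (0,0)='T' (+3 fires, +3 burnt)
Step 4: cell (0,0)='T' (+4 fires, +3 burnt)
Step 5: cell (0,0)='T' (+4 fires, +4 burnt)
Step 6: cell (0,0)='T' (+3 fires, +4 burnt)
Step 7: cell (0,0)='T' (+0 fires, +3 burnt)
  fire out at step 7
Target never catches fire within 15 steps

-1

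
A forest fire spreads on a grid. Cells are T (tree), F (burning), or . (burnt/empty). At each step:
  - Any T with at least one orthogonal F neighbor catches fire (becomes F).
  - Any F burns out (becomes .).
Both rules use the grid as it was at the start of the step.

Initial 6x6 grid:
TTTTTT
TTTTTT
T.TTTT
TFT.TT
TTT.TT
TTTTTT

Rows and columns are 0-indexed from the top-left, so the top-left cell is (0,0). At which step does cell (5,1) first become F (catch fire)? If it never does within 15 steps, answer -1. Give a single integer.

Step 1: cell (5,1)='T' (+3 fires, +1 burnt)
Step 2: cell (5,1)='F' (+5 fires, +3 burnt)
  -> target ignites at step 2
Step 3: cell (5,1)='.' (+5 fires, +5 burnt)
Step 4: cell (5,1)='.' (+6 fires, +5 burnt)
Step 5: cell (5,1)='.' (+6 fires, +6 burnt)
Step 6: cell (5,1)='.' (+5 fires, +6 burnt)
Step 7: cell (5,1)='.' (+2 fires, +5 burnt)
Step 8: cell (5,1)='.' (+0 fires, +2 burnt)
  fire out at step 8

2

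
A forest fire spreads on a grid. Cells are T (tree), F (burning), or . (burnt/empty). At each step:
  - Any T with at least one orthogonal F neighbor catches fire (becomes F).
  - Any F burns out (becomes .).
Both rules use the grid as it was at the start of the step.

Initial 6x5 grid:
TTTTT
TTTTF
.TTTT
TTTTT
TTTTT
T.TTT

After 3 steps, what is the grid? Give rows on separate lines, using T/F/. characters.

Step 1: 3 trees catch fire, 1 burn out
  TTTTF
  TTTF.
  .TTTF
  TTTTT
  TTTTT
  T.TTT
Step 2: 4 trees catch fire, 3 burn out
  TTTF.
  TTF..
  .TTF.
  TTTTF
  TTTTT
  T.TTT
Step 3: 5 trees catch fire, 4 burn out
  TTF..
  TF...
  .TF..
  TTTF.
  TTTTF
  T.TTT

TTF..
TF...
.TF..
TTTF.
TTTTF
T.TTT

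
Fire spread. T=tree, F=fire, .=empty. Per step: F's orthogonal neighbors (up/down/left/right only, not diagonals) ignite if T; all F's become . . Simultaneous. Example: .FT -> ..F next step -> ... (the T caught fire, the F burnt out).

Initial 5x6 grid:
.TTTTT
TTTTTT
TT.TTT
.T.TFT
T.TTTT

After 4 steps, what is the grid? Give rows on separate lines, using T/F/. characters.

Step 1: 4 trees catch fire, 1 burn out
  .TTTTT
  TTTTTT
  TT.TFT
  .T.F.F
  T.TTFT
Step 2: 5 trees catch fire, 4 burn out
  .TTTTT
  TTTTFT
  TT.F.F
  .T....
  T.TF.F
Step 3: 4 trees catch fire, 5 burn out
  .TTTFT
  TTTF.F
  TT....
  .T....
  T.F...
Step 4: 3 trees catch fire, 4 burn out
  .TTF.F
  TTF...
  TT....
  .T....
  T.....

.TTF.F
TTF...
TT....
.T....
T.....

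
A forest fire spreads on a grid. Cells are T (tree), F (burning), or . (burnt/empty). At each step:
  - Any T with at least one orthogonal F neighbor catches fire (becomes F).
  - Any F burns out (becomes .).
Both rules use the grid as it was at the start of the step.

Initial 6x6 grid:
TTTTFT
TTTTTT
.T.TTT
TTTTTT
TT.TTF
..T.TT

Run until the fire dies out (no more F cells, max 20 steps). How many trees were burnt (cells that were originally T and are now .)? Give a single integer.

Step 1: +6 fires, +2 burnt (F count now 6)
Step 2: +8 fires, +6 burnt (F count now 8)
Step 3: +4 fires, +8 burnt (F count now 4)
Step 4: +3 fires, +4 burnt (F count now 3)
Step 5: +3 fires, +3 burnt (F count now 3)
Step 6: +2 fires, +3 burnt (F count now 2)
Step 7: +1 fires, +2 burnt (F count now 1)
Step 8: +0 fires, +1 burnt (F count now 0)
Fire out after step 8
Initially T: 28, now '.': 35
Total burnt (originally-T cells now '.'): 27

Answer: 27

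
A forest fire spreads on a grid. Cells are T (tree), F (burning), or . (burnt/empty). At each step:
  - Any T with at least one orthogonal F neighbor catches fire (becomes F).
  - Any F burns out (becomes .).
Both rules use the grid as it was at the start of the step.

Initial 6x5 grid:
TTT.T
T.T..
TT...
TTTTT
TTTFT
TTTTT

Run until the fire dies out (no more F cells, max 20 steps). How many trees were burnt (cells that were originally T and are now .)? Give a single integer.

Answer: 21

Derivation:
Step 1: +4 fires, +1 burnt (F count now 4)
Step 2: +5 fires, +4 burnt (F count now 5)
Step 3: +3 fires, +5 burnt (F count now 3)
Step 4: +3 fires, +3 burnt (F count now 3)
Step 5: +1 fires, +3 burnt (F count now 1)
Step 6: +1 fires, +1 burnt (F count now 1)
Step 7: +1 fires, +1 burnt (F count now 1)
Step 8: +1 fires, +1 burnt (F count now 1)
Step 9: +1 fires, +1 burnt (F count now 1)
Step 10: +1 fires, +1 burnt (F count now 1)
Step 11: +0 fires, +1 burnt (F count now 0)
Fire out after step 11
Initially T: 22, now '.': 29
Total burnt (originally-T cells now '.'): 21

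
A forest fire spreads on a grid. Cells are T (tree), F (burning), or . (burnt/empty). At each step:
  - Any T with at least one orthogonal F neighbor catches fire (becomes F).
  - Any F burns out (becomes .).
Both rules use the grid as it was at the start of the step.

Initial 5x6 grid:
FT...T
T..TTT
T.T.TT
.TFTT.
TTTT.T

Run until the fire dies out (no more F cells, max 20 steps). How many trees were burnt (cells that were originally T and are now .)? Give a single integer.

Step 1: +6 fires, +2 burnt (F count now 6)
Step 2: +4 fires, +6 burnt (F count now 4)
Step 3: +2 fires, +4 burnt (F count now 2)
Step 4: +2 fires, +2 burnt (F count now 2)
Step 5: +2 fires, +2 burnt (F count now 2)
Step 6: +1 fires, +2 burnt (F count now 1)
Step 7: +0 fires, +1 burnt (F count now 0)
Fire out after step 7
Initially T: 18, now '.': 29
Total burnt (originally-T cells now '.'): 17

Answer: 17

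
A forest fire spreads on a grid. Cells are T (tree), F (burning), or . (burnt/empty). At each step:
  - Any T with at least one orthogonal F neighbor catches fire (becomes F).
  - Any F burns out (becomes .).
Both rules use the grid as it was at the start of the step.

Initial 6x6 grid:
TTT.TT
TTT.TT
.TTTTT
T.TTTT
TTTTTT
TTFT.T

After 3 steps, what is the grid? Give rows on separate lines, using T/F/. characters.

Step 1: 3 trees catch fire, 1 burn out
  TTT.TT
  TTT.TT
  .TTTTT
  T.TTTT
  TTFTTT
  TF.F.T
Step 2: 4 trees catch fire, 3 burn out
  TTT.TT
  TTT.TT
  .TTTTT
  T.FTTT
  TF.FTT
  F....T
Step 3: 4 trees catch fire, 4 burn out
  TTT.TT
  TTT.TT
  .TFTTT
  T..FTT
  F...FT
  .....T

TTT.TT
TTT.TT
.TFTTT
T..FTT
F...FT
.....T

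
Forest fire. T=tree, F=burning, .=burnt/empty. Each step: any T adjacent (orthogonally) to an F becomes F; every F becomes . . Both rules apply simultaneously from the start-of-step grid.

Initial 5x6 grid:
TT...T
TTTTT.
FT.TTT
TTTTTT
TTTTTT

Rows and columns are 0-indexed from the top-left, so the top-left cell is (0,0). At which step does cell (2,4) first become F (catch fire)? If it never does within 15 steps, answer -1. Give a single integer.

Step 1: cell (2,4)='T' (+3 fires, +1 burnt)
Step 2: cell (2,4)='T' (+4 fires, +3 burnt)
Step 3: cell (2,4)='T' (+4 fires, +4 burnt)
Step 4: cell (2,4)='T' (+3 fires, +4 burnt)
Step 5: cell (2,4)='T' (+4 fires, +3 burnt)
Step 6: cell (2,4)='F' (+3 fires, +4 burnt)
  -> target ignites at step 6
Step 7: cell (2,4)='.' (+2 fires, +3 burnt)
Step 8: cell (2,4)='.' (+0 fires, +2 burnt)
  fire out at step 8

6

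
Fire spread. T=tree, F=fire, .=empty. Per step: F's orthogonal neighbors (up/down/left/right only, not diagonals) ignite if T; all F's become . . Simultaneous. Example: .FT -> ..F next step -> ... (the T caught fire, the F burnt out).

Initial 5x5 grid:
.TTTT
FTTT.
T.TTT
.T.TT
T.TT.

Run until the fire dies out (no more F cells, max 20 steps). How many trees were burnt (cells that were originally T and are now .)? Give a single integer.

Step 1: +2 fires, +1 burnt (F count now 2)
Step 2: +2 fires, +2 burnt (F count now 2)
Step 3: +3 fires, +2 burnt (F count now 3)
Step 4: +2 fires, +3 burnt (F count now 2)
Step 5: +3 fires, +2 burnt (F count now 3)
Step 6: +2 fires, +3 burnt (F count now 2)
Step 7: +1 fires, +2 burnt (F count now 1)
Step 8: +0 fires, +1 burnt (F count now 0)
Fire out after step 8
Initially T: 17, now '.': 23
Total burnt (originally-T cells now '.'): 15

Answer: 15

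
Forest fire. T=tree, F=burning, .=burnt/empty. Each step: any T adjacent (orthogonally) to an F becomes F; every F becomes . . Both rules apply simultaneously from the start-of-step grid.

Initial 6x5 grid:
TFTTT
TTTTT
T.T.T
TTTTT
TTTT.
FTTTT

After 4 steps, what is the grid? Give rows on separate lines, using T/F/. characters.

Step 1: 5 trees catch fire, 2 burn out
  F.FTT
  TFTTT
  T.T.T
  TTTTT
  FTTT.
  .FTTT
Step 2: 6 trees catch fire, 5 burn out
  ...FT
  F.FTT
  T.T.T
  FTTTT
  .FTT.
  ..FTT
Step 3: 7 trees catch fire, 6 burn out
  ....F
  ...FT
  F.F.T
  .FTTT
  ..FT.
  ...FT
Step 4: 4 trees catch fire, 7 burn out
  .....
  ....F
  ....T
  ..FTT
  ...F.
  ....F

.....
....F
....T
..FTT
...F.
....F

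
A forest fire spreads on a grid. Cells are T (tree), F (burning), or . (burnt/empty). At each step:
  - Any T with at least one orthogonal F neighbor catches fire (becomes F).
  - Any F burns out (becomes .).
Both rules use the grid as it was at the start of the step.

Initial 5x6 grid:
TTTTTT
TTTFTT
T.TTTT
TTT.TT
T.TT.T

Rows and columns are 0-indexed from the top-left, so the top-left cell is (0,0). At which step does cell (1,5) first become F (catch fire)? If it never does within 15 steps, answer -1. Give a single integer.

Step 1: cell (1,5)='T' (+4 fires, +1 burnt)
Step 2: cell (1,5)='F' (+6 fires, +4 burnt)
  -> target ignites at step 2
Step 3: cell (1,5)='.' (+6 fires, +6 burnt)
Step 4: cell (1,5)='.' (+5 fires, +6 burnt)
Step 5: cell (1,5)='.' (+3 fires, +5 burnt)
Step 6: cell (1,5)='.' (+1 fires, +3 burnt)
Step 7: cell (1,5)='.' (+0 fires, +1 burnt)
  fire out at step 7

2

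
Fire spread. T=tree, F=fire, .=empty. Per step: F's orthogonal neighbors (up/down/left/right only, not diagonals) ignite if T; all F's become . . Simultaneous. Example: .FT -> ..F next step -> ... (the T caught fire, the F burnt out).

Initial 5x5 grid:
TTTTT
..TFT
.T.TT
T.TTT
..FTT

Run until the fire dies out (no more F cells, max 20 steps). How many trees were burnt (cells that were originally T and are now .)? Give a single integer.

Step 1: +6 fires, +2 burnt (F count now 6)
Step 2: +5 fires, +6 burnt (F count now 5)
Step 3: +2 fires, +5 burnt (F count now 2)
Step 4: +1 fires, +2 burnt (F count now 1)
Step 5: +0 fires, +1 burnt (F count now 0)
Fire out after step 5
Initially T: 16, now '.': 23
Total burnt (originally-T cells now '.'): 14

Answer: 14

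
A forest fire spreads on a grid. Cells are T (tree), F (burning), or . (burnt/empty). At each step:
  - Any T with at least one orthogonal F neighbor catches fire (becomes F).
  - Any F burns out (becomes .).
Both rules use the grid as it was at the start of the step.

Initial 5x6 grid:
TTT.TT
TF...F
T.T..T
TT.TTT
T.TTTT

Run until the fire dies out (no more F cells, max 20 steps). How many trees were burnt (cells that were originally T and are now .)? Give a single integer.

Answer: 18

Derivation:
Step 1: +4 fires, +2 burnt (F count now 4)
Step 2: +5 fires, +4 burnt (F count now 5)
Step 3: +3 fires, +5 burnt (F count now 3)
Step 4: +4 fires, +3 burnt (F count now 4)
Step 5: +1 fires, +4 burnt (F count now 1)
Step 6: +1 fires, +1 burnt (F count now 1)
Step 7: +0 fires, +1 burnt (F count now 0)
Fire out after step 7
Initially T: 19, now '.': 29
Total burnt (originally-T cells now '.'): 18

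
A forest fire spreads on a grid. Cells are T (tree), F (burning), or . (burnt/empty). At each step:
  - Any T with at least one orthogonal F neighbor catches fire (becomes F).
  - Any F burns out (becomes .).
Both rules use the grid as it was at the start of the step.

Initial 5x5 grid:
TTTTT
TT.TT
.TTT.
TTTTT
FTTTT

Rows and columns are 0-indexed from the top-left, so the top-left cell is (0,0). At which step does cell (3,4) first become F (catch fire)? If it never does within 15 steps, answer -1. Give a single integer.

Step 1: cell (3,4)='T' (+2 fires, +1 burnt)
Step 2: cell (3,4)='T' (+2 fires, +2 burnt)
Step 3: cell (3,4)='T' (+3 fires, +2 burnt)
Step 4: cell (3,4)='T' (+4 fires, +3 burnt)
Step 5: cell (3,4)='F' (+4 fires, +4 burnt)
  -> target ignites at step 5
Step 6: cell (3,4)='.' (+3 fires, +4 burnt)
Step 7: cell (3,4)='.' (+2 fires, +3 burnt)
Step 8: cell (3,4)='.' (+1 fires, +2 burnt)
Step 9: cell (3,4)='.' (+0 fires, +1 burnt)
  fire out at step 9

5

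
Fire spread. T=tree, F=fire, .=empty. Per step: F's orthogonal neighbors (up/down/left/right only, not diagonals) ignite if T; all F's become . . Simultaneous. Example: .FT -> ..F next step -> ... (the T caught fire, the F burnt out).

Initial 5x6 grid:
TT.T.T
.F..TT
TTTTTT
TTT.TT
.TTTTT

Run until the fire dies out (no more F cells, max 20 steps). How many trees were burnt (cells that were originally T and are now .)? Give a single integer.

Step 1: +2 fires, +1 burnt (F count now 2)
Step 2: +4 fires, +2 burnt (F count now 4)
Step 3: +4 fires, +4 burnt (F count now 4)
Step 4: +2 fires, +4 burnt (F count now 2)
Step 5: +4 fires, +2 burnt (F count now 4)
Step 6: +3 fires, +4 burnt (F count now 3)
Step 7: +2 fires, +3 burnt (F count now 2)
Step 8: +0 fires, +2 burnt (F count now 0)
Fire out after step 8
Initially T: 22, now '.': 29
Total burnt (originally-T cells now '.'): 21

Answer: 21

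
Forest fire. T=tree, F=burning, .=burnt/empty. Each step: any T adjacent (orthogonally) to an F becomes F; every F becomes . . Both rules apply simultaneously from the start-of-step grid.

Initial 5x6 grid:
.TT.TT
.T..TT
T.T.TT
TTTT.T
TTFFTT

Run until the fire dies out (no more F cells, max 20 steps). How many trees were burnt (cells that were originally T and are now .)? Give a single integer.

Step 1: +4 fires, +2 burnt (F count now 4)
Step 2: +4 fires, +4 burnt (F count now 4)
Step 3: +2 fires, +4 burnt (F count now 2)
Step 4: +2 fires, +2 burnt (F count now 2)
Step 5: +2 fires, +2 burnt (F count now 2)
Step 6: +2 fires, +2 burnt (F count now 2)
Step 7: +1 fires, +2 burnt (F count now 1)
Step 8: +0 fires, +1 burnt (F count now 0)
Fire out after step 8
Initially T: 20, now '.': 27
Total burnt (originally-T cells now '.'): 17

Answer: 17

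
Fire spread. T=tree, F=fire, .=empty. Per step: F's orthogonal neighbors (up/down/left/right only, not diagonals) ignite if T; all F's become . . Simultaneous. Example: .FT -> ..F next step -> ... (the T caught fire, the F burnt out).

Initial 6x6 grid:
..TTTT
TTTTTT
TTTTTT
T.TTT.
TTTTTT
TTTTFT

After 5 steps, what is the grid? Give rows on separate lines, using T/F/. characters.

Step 1: 3 trees catch fire, 1 burn out
  ..TTTT
  TTTTTT
  TTTTTT
  T.TTT.
  TTTTFT
  TTTF.F
Step 2: 4 trees catch fire, 3 burn out
  ..TTTT
  TTTTTT
  TTTTTT
  T.TTF.
  TTTF.F
  TTF...
Step 3: 4 trees catch fire, 4 burn out
  ..TTTT
  TTTTTT
  TTTTFT
  T.TF..
  TTF...
  TF....
Step 4: 6 trees catch fire, 4 burn out
  ..TTTT
  TTTTFT
  TTTF.F
  T.F...
  TF....
  F.....
Step 5: 5 trees catch fire, 6 burn out
  ..TTFT
  TTTF.F
  TTF...
  T.....
  F.....
  ......

..TTFT
TTTF.F
TTF...
T.....
F.....
......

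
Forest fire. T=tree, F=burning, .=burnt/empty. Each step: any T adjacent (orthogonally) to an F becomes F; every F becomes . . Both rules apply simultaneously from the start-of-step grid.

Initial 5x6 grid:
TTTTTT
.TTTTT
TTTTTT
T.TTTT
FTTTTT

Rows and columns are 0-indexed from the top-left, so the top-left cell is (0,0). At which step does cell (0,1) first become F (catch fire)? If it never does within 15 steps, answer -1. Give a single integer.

Step 1: cell (0,1)='T' (+2 fires, +1 burnt)
Step 2: cell (0,1)='T' (+2 fires, +2 burnt)
Step 3: cell (0,1)='T' (+3 fires, +2 burnt)
Step 4: cell (0,1)='T' (+4 fires, +3 burnt)
Step 5: cell (0,1)='F' (+5 fires, +4 burnt)
  -> target ignites at step 5
Step 6: cell (0,1)='.' (+5 fires, +5 burnt)
Step 7: cell (0,1)='.' (+3 fires, +5 burnt)
Step 8: cell (0,1)='.' (+2 fires, +3 burnt)
Step 9: cell (0,1)='.' (+1 fires, +2 burnt)
Step 10: cell (0,1)='.' (+0 fires, +1 burnt)
  fire out at step 10

5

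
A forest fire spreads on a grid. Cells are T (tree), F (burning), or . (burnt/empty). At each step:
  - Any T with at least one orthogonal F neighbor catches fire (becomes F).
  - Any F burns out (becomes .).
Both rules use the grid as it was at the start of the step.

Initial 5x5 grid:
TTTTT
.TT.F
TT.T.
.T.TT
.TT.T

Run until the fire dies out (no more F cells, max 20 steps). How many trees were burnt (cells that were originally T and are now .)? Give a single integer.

Step 1: +1 fires, +1 burnt (F count now 1)
Step 2: +1 fires, +1 burnt (F count now 1)
Step 3: +1 fires, +1 burnt (F count now 1)
Step 4: +2 fires, +1 burnt (F count now 2)
Step 5: +2 fires, +2 burnt (F count now 2)
Step 6: +1 fires, +2 burnt (F count now 1)
Step 7: +2 fires, +1 burnt (F count now 2)
Step 8: +1 fires, +2 burnt (F count now 1)
Step 9: +1 fires, +1 burnt (F count now 1)
Step 10: +0 fires, +1 burnt (F count now 0)
Fire out after step 10
Initially T: 16, now '.': 21
Total burnt (originally-T cells now '.'): 12

Answer: 12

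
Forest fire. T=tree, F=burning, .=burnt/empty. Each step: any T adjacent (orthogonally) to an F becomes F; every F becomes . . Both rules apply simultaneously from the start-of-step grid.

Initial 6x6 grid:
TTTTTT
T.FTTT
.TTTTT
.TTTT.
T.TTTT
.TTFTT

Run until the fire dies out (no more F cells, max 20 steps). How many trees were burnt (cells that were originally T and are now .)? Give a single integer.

Step 1: +6 fires, +2 burnt (F count now 6)
Step 2: +11 fires, +6 burnt (F count now 11)
Step 3: +7 fires, +11 burnt (F count now 7)
Step 4: +3 fires, +7 burnt (F count now 3)
Step 5: +0 fires, +3 burnt (F count now 0)
Fire out after step 5
Initially T: 28, now '.': 35
Total burnt (originally-T cells now '.'): 27

Answer: 27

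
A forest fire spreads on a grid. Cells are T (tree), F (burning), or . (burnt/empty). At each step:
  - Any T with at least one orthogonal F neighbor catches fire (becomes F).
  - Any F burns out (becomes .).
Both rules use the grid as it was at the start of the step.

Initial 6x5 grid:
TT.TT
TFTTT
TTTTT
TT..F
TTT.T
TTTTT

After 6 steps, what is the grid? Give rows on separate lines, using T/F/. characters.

Step 1: 6 trees catch fire, 2 burn out
  TF.TT
  F.FTT
  TFTTF
  TT...
  TTT.F
  TTTTT
Step 2: 8 trees catch fire, 6 burn out
  F..TT
  ...FF
  F.FF.
  TF...
  TTT..
  TTTTF
Step 3: 5 trees catch fire, 8 burn out
  ...FF
  .....
  .....
  F....
  TFT..
  TTTF.
Step 4: 4 trees catch fire, 5 burn out
  .....
  .....
  .....
  .....
  F.F..
  TFF..
Step 5: 1 trees catch fire, 4 burn out
  .....
  .....
  .....
  .....
  .....
  F....
Step 6: 0 trees catch fire, 1 burn out
  .....
  .....
  .....
  .....
  .....
  .....

.....
.....
.....
.....
.....
.....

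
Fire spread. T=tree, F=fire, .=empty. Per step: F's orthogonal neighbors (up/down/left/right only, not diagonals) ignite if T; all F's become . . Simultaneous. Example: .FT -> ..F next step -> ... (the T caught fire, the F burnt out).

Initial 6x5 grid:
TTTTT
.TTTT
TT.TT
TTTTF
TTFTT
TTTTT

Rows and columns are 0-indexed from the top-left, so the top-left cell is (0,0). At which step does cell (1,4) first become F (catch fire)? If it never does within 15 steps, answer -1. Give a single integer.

Step 1: cell (1,4)='T' (+7 fires, +2 burnt)
Step 2: cell (1,4)='F' (+7 fires, +7 burnt)
  -> target ignites at step 2
Step 3: cell (1,4)='.' (+5 fires, +7 burnt)
Step 4: cell (1,4)='.' (+4 fires, +5 burnt)
Step 5: cell (1,4)='.' (+2 fires, +4 burnt)
Step 6: cell (1,4)='.' (+1 fires, +2 burnt)
Step 7: cell (1,4)='.' (+0 fires, +1 burnt)
  fire out at step 7

2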